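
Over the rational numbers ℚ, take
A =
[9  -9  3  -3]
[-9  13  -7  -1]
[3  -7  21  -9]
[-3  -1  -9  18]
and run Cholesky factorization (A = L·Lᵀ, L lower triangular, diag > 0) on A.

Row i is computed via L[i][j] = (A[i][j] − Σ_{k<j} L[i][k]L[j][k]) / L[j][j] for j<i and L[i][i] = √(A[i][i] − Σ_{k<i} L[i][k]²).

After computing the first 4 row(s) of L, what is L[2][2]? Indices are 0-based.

L[2][2] = 4

Step 1: L[0][0] = √(9) = 3.
  L[1][0] = (-9) / L[0][0] = -3.
Step 2: L[1][1] = √(4) = 2.
  L[2][0] = (3) / L[0][0] = 1.
  L[2][1] = (-4) / L[1][1] = -2.
Step 3: L[2][2] = √(16) = 4.
  L[3][0] = (-3) / L[0][0] = -1.
  L[3][1] = (-4) / L[1][1] = -2.
  L[3][2] = (-12) / L[2][2] = -3.
Step 4: L[3][3] = √(4) = 2.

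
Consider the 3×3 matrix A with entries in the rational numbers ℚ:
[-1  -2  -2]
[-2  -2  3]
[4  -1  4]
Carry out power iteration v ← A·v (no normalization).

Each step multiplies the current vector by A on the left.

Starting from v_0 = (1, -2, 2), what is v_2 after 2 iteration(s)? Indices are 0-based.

v_0 = (1, -2, 2).
v_1 = A·v_0 = (-1, 8, 14).
v_2 = A·v_1 = (-43, 28, 44).

v_2 = (-43, 28, 44)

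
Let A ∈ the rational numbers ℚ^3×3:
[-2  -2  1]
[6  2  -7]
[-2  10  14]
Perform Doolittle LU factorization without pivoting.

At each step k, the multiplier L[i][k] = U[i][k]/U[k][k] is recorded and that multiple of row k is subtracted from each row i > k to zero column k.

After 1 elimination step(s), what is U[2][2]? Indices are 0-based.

U[2][2] = 13

[col 0] pivot -2
  R1 -= -3*R0 → (0, -4, -4)  (L[1][0] := -3)
  R2 -= 1*R0 → (0, 12, 13)  (L[2][0] := 1)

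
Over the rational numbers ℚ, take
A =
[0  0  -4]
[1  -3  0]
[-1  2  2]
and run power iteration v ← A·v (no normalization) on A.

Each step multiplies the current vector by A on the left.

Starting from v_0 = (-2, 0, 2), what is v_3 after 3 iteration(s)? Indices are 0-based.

v_0 = (-2, 0, 2).
v_1 = A·v_0 = (-8, -2, 6).
v_2 = A·v_1 = (-24, -2, 16).
v_3 = A·v_2 = (-64, -18, 52).

v_3 = (-64, -18, 52)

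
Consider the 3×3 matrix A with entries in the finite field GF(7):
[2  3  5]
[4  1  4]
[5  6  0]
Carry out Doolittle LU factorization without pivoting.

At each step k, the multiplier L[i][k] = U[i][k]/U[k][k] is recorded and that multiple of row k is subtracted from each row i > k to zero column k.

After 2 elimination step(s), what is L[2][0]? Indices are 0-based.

L[2][0] = 6

k=0: U[0][0]=2
  eliminate (1,0): mult=2, new row 1: (0, 2, 1); set L[1][0]=2
  eliminate (2,0): mult=6, new row 2: (0, 2, 5); set L[2][0]=6
k=1: U[1][1]=2
  eliminate (2,1): mult=1, new row 2: (0, 0, 4); set L[2][1]=1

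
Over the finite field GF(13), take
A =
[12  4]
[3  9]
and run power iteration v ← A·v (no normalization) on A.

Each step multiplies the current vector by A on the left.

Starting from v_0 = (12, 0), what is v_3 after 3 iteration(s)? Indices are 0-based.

v_0 = (12, 0).
v_1 = A·v_0 = (1, 10).
v_2 = A·v_1 = (0, 2).
v_3 = A·v_2 = (8, 5).

v_3 = (8, 5)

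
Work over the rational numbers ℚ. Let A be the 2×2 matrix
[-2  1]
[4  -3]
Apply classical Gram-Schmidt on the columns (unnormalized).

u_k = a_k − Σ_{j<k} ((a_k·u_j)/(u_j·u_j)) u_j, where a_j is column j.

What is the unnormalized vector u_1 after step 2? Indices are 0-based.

u_1 = (-2/5, -1/5)

Step 1: u_0 = a_0 = (-2, 4).
Step 2: u_1 = a_1 − (-7/10)·u_0 = (-2/5, -1/5).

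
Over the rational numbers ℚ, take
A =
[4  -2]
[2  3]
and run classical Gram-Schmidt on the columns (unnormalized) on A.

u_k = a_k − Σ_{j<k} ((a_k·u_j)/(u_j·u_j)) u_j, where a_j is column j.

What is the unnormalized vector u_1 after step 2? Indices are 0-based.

u_1 = (-8/5, 16/5)

Step 1: u_0 = a_0 = (4, 2).
Step 2: u_1 = a_1 − (-1/10)·u_0 = (-8/5, 16/5).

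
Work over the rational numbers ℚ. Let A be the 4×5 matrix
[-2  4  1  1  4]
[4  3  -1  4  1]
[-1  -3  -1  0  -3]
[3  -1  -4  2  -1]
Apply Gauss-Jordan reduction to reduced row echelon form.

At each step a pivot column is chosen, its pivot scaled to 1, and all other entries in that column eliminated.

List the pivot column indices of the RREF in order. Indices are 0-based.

pivot(0,0)=-2: scale R0 → (1, -2, -1/2, -1/2, -2)
  clear (1,0): R1 −= (4)R0 → (0, 11, 1, 6, 9)
  clear (2,0): R2 −= (-1)R0 → (0, -5, -3/2, -1/2, -5)
  clear (3,0): R3 −= (3)R0 → (0, 5, -5/2, 7/2, 5)
pivot(1,1)=11: scale R1 → (0, 1, 1/11, 6/11, 9/11)
  clear (0,1): R0 −= (-2)R1 → (1, 0, -7/22, 13/22, -4/11)
  clear (2,1): R2 −= (-5)R1 → (0, 0, -23/22, 49/22, -10/11)
  clear (3,1): R3 −= (5)R1 → (0, 0, -65/22, 17/22, 10/11)
pivot(2,2)=-23/22: scale R2 → (0, 0, 1, -49/23, 20/23)
  clear (0,2): R0 −= (-7/22)R2 → (1, 0, 0, -2/23, -2/23)
  clear (1,2): R1 −= (1/11)R2 → (0, 1, 0, 17/23, 17/23)
  clear (3,2): R3 −= (-65/22)R2 → (0, 0, 0, -127/23, 80/23)
pivot(3,3)=-127/23: scale R3 → (0, 0, 0, 1, -80/127)
  clear (0,3): R0 −= (-2/23)R3 → (1, 0, 0, 0, -18/127)
  clear (1,3): R1 −= (17/23)R3 → (0, 1, 0, 0, 153/127)
  clear (2,3): R2 −= (-49/23)R3 → (0, 0, 1, 0, -60/127)

pivot columns: 0, 1, 2, 3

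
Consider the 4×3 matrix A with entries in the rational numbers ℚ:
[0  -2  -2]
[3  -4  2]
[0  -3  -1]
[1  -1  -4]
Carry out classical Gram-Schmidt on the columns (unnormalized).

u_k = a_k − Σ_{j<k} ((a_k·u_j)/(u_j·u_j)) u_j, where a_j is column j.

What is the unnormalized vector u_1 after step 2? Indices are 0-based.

Step 1: u_0 = a_0 = (0, 3, 0, 1).
Step 2: u_1 = a_1 − (-13/10)·u_0 = (-2, -1/10, -3, 3/10).

u_1 = (-2, -1/10, -3, 3/10)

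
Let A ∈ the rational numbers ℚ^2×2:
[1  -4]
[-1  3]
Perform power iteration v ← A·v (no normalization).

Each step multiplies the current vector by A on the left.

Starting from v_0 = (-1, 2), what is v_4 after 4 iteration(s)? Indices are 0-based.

v_4 = (-665, 538)

v_0 = (-1, 2).
v_1 = A·v_0 = (-9, 7).
v_2 = A·v_1 = (-37, 30).
v_3 = A·v_2 = (-157, 127).
v_4 = A·v_3 = (-665, 538).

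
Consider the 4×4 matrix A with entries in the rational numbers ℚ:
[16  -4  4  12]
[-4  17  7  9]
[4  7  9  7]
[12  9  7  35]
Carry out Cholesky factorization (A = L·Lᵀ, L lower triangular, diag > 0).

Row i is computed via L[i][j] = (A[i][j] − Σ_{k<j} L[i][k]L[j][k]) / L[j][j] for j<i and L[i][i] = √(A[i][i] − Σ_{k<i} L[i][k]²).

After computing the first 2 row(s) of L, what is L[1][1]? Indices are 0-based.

L[1][1] = 4

Step 1: L[0][0] = √(16) = 4.
  L[1][0] = (-4) / L[0][0] = -1.
Step 2: L[1][1] = √(16) = 4.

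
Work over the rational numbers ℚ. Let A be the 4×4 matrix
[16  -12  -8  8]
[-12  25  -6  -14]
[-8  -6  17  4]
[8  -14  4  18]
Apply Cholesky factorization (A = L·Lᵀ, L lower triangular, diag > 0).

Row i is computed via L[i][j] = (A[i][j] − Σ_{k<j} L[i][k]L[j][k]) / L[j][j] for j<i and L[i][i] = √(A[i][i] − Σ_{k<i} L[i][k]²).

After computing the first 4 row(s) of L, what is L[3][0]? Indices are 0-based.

L[3][0] = 2

Step 1: L[0][0] = √(16) = 4.
  L[1][0] = (-12) / L[0][0] = -3.
Step 2: L[1][1] = √(16) = 4.
  L[2][0] = (-8) / L[0][0] = -2.
  L[2][1] = (-12) / L[1][1] = -3.
Step 3: L[2][2] = √(4) = 2.
  L[3][0] = (8) / L[0][0] = 2.
  L[3][1] = (-8) / L[1][1] = -2.
  L[3][2] = (2) / L[2][2] = 1.
Step 4: L[3][3] = √(9) = 3.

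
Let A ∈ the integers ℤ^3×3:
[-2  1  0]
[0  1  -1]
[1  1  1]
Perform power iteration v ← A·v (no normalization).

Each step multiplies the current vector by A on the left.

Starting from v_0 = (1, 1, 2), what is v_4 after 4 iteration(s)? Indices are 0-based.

v_4 = (7, -5, -16)

v_0 = (1, 1, 2).
v_1 = A·v_0 = (-1, -1, 4).
v_2 = A·v_1 = (1, -5, 2).
v_3 = A·v_2 = (-7, -7, -2).
v_4 = A·v_3 = (7, -5, -16).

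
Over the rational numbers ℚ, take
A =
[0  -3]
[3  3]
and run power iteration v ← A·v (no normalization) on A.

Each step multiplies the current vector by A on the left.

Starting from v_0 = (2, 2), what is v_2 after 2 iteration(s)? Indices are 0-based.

v_2 = (-36, 18)

v_0 = (2, 2).
v_1 = A·v_0 = (-6, 12).
v_2 = A·v_1 = (-36, 18).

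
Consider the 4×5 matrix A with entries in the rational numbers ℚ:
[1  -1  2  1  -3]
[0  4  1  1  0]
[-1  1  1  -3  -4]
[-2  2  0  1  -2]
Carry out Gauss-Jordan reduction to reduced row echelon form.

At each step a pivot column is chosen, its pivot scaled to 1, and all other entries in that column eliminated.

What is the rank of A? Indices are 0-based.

rank = 4

[1] R0 /= 1  ⇒  (1, -1, 2, 1, -3)
     R2 -= -1·R0  ⇒  (0, 0, 3, -2, -7)
     R3 -= -2·R0  ⇒  (0, 0, 4, 3, -8)
[2] R1 /= 4  ⇒  (0, 1, 1/4, 1/4, 0)
     R0 -= -1·R1  ⇒  (1, 0, 9/4, 5/4, -3)
[3] R2 /= 3  ⇒  (0, 0, 1, -2/3, -7/3)
     R0 -= 9/4·R2  ⇒  (1, 0, 0, 11/4, 9/4)
     R1 -= 1/4·R2  ⇒  (0, 1, 0, 5/12, 7/12)
     R3 -= 4·R2  ⇒  (0, 0, 0, 17/3, 4/3)
[4] R3 /= 17/3  ⇒  (0, 0, 0, 1, 4/17)
     R0 -= 11/4·R3  ⇒  (1, 0, 0, 0, 109/68)
     R1 -= 5/12·R3  ⇒  (0, 1, 0, 0, 33/68)
     R2 -= -2/3·R3  ⇒  (0, 0, 1, 0, -37/17)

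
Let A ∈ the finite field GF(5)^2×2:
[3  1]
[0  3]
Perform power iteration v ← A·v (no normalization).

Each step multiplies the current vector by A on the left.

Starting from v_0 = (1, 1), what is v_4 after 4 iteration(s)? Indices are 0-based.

v_4 = (4, 1)

v_0 = (1, 1).
v_1 = A·v_0 = (4, 3).
v_2 = A·v_1 = (0, 4).
v_3 = A·v_2 = (4, 2).
v_4 = A·v_3 = (4, 1).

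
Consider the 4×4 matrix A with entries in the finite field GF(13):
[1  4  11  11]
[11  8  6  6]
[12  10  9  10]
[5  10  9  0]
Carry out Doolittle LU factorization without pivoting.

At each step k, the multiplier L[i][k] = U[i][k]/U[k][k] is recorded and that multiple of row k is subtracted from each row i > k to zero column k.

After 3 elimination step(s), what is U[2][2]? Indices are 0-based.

U[2][2] = 2

Step 1: pivot at (0,0) is 1.
  row1 ← row1 − (11)·row0  ⇒  L[1][0]=11, U row1=(0, 3, 2, 2)
  row2 ← row2 − (12)·row0  ⇒  L[2][0]=12, U row2=(0, 1, 7, 8)
  row3 ← row3 − (5)·row0  ⇒  L[3][0]=5, U row3=(0, 3, 6, 10)
Step 2: pivot at (1,1) is 3.
  row2 ← row2 − (9)·row1  ⇒  L[2][1]=9, U row2=(0, 0, 2, 3)
  row3 ← row3 − (1)·row1  ⇒  L[3][1]=1, U row3=(0, 0, 4, 8)
Step 3: pivot at (2,2) is 2.
  row3 ← row3 − (2)·row2  ⇒  L[3][2]=2, U row3=(0, 0, 0, 2)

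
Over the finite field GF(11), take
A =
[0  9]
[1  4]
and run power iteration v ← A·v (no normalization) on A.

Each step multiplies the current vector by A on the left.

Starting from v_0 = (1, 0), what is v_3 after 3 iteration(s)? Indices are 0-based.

v_0 = (1, 0).
v_1 = A·v_0 = (0, 1).
v_2 = A·v_1 = (9, 4).
v_3 = A·v_2 = (3, 3).

v_3 = (3, 3)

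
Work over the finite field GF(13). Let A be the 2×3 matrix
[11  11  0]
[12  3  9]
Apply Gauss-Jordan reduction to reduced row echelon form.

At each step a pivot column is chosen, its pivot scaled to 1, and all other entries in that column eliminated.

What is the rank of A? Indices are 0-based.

step 1: normalize row 0 (÷11) = (1, 1, 0)
  row 1: subtract 12×row0 = (0, 4, 9)
step 2: normalize row 1 (÷4) = (0, 1, 12)
  row 0: subtract 1×row1 = (1, 0, 1)

rank = 2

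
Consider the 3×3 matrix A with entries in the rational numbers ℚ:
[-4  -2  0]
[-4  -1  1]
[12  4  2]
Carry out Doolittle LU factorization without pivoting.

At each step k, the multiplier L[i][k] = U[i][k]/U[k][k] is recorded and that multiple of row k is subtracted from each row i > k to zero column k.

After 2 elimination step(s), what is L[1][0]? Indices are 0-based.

[col 0] pivot -4
  R1 -= 1*R0 → (0, 1, 1)  (L[1][0] := 1)
  R2 -= -3*R0 → (0, -2, 2)  (L[2][0] := -3)
[col 1] pivot 1
  R2 -= -2*R1 → (0, 0, 4)  (L[2][1] := -2)

L[1][0] = 1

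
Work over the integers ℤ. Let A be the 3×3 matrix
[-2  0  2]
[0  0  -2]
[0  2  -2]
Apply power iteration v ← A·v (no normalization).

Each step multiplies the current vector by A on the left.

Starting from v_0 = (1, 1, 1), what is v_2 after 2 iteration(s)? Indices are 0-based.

v_2 = (0, 0, -4)

v_0 = (1, 1, 1).
v_1 = A·v_0 = (0, -2, 0).
v_2 = A·v_1 = (0, 0, -4).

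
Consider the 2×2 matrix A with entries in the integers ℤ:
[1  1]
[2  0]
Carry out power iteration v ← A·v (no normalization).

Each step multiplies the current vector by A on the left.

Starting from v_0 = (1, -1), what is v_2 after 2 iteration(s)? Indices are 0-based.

v_2 = (2, 0)

v_0 = (1, -1).
v_1 = A·v_0 = (0, 2).
v_2 = A·v_1 = (2, 0).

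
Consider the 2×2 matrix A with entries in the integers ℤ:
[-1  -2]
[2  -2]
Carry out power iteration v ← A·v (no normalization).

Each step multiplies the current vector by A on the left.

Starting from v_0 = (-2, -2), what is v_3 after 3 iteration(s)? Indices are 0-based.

v_3 = (-18, -36)

v_0 = (-2, -2).
v_1 = A·v_0 = (6, 0).
v_2 = A·v_1 = (-6, 12).
v_3 = A·v_2 = (-18, -36).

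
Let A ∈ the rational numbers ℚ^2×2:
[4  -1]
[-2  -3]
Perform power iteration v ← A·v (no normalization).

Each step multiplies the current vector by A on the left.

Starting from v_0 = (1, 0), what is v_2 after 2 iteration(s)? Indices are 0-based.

v_0 = (1, 0).
v_1 = A·v_0 = (4, -2).
v_2 = A·v_1 = (18, -2).

v_2 = (18, -2)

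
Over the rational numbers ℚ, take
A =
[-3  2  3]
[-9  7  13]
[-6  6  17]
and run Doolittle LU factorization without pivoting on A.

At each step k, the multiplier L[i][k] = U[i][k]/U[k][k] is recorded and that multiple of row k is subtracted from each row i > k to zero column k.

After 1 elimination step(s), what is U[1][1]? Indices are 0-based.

U[1][1] = 1

[col 0] pivot -3
  R1 -= 3*R0 → (0, 1, 4)  (L[1][0] := 3)
  R2 -= 2*R0 → (0, 2, 11)  (L[2][0] := 2)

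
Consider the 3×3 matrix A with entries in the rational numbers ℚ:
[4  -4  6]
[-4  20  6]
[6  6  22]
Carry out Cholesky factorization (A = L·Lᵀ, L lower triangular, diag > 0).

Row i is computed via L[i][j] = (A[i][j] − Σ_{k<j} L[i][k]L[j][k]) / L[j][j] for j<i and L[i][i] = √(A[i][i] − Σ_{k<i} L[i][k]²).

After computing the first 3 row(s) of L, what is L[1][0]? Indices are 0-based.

Step 1: L[0][0] = √(4) = 2.
  L[1][0] = (-4) / L[0][0] = -2.
Step 2: L[1][1] = √(16) = 4.
  L[2][0] = (6) / L[0][0] = 3.
  L[2][1] = (12) / L[1][1] = 3.
Step 3: L[2][2] = √(4) = 2.

L[1][0] = -2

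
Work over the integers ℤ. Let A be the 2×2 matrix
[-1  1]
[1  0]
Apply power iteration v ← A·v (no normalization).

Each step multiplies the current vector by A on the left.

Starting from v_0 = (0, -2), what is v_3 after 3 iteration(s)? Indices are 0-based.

v_3 = (-4, 2)

v_0 = (0, -2).
v_1 = A·v_0 = (-2, 0).
v_2 = A·v_1 = (2, -2).
v_3 = A·v_2 = (-4, 2).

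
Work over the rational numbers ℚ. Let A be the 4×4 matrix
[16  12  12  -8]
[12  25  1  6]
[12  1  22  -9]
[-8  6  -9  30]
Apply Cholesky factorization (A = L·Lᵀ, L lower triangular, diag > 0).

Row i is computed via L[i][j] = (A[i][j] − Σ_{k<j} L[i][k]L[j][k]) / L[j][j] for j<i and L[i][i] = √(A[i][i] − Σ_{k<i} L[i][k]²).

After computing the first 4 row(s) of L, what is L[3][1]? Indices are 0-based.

Step 1: L[0][0] = √(16) = 4.
  L[1][0] = (12) / L[0][0] = 3.
Step 2: L[1][1] = √(16) = 4.
  L[2][0] = (12) / L[0][0] = 3.
  L[2][1] = (-8) / L[1][1] = -2.
Step 3: L[2][2] = √(9) = 3.
  L[3][0] = (-8) / L[0][0] = -2.
  L[3][1] = (12) / L[1][1] = 3.
  L[3][2] = (3) / L[2][2] = 1.
Step 4: L[3][3] = √(16) = 4.

L[3][1] = 3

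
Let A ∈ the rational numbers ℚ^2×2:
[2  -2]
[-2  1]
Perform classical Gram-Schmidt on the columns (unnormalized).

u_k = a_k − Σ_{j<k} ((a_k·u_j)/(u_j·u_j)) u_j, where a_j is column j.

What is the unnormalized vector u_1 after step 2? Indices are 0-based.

Step 1: u_0 = a_0 = (2, -2).
Step 2: u_1 = a_1 − (-3/4)·u_0 = (-1/2, -1/2).

u_1 = (-1/2, -1/2)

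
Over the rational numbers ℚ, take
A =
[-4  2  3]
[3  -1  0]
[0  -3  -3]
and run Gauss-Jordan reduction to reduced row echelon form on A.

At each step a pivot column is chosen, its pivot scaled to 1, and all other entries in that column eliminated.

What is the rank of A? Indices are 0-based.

[1] R0 /= -4  ⇒  (1, -1/2, -3/4)
     R1 -= 3·R0  ⇒  (0, 1/2, 9/4)
[2] R1 /= 1/2  ⇒  (0, 1, 9/2)
     R0 -= -1/2·R1  ⇒  (1, 0, 3/2)
     R2 -= -3·R1  ⇒  (0, 0, 21/2)
[3] R2 /= 21/2  ⇒  (0, 0, 1)
     R0 -= 3/2·R2  ⇒  (1, 0, 0)
     R1 -= 9/2·R2  ⇒  (0, 1, 0)

rank = 3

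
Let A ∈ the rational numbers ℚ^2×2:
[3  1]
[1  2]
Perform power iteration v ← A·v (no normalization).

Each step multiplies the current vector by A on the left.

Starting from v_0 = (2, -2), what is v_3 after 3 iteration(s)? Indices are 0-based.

v_3 = (30, 10)

v_0 = (2, -2).
v_1 = A·v_0 = (4, -2).
v_2 = A·v_1 = (10, 0).
v_3 = A·v_2 = (30, 10).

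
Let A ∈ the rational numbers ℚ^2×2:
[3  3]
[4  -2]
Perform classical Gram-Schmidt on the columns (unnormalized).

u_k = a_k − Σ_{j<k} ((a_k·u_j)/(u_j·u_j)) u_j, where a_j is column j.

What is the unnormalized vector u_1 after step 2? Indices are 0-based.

Step 1: u_0 = a_0 = (3, 4).
Step 2: u_1 = a_1 − (1/25)·u_0 = (72/25, -54/25).

u_1 = (72/25, -54/25)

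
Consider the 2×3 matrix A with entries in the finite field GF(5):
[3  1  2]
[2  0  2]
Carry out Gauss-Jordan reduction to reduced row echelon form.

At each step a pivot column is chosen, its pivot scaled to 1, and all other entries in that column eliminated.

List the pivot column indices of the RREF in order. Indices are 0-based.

step 1: normalize row 0 (÷3) = (1, 2, 4)
  row 1: subtract 2×row0 = (0, 1, 4)
step 2: normalize row 1 (÷1) = (0, 1, 4)
  row 0: subtract 2×row1 = (1, 0, 1)

pivot columns: 0, 1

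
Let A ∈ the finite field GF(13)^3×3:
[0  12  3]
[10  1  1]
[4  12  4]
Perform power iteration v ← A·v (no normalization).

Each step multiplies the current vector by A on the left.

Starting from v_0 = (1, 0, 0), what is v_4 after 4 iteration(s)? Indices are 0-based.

v_0 = (1, 0, 0).
v_1 = A·v_0 = (0, 10, 4).
v_2 = A·v_1 = (2, 1, 6).
v_3 = A·v_2 = (4, 1, 5).
v_4 = A·v_3 = (1, 7, 9).

v_4 = (1, 7, 9)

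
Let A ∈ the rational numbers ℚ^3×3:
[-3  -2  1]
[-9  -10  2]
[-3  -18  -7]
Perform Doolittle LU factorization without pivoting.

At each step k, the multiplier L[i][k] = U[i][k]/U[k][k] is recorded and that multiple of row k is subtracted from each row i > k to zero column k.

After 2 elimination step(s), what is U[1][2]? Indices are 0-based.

U[1][2] = -1

Step 1: pivot at (0,0) is -3.
  row1 ← row1 − (3)·row0  ⇒  L[1][0]=3, U row1=(0, -4, -1)
  row2 ← row2 − (1)·row0  ⇒  L[2][0]=1, U row2=(0, -16, -8)
Step 2: pivot at (1,1) is -4.
  row2 ← row2 − (4)·row1  ⇒  L[2][1]=4, U row2=(0, 0, -4)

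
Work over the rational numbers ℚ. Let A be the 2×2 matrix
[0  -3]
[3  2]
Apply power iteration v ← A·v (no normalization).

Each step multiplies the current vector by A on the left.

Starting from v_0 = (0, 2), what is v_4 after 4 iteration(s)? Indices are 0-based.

v_0 = (0, 2).
v_1 = A·v_0 = (-6, 4).
v_2 = A·v_1 = (-12, -10).
v_3 = A·v_2 = (30, -56).
v_4 = A·v_3 = (168, -22).

v_4 = (168, -22)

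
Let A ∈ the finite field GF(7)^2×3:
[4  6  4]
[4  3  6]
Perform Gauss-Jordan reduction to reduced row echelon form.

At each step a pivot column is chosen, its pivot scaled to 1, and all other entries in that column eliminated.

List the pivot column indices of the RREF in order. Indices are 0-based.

pivot(0,0)=4: scale R0 → (1, 5, 1)
  clear (1,0): R1 −= (4)R0 → (0, 4, 2)
pivot(1,1)=4: scale R1 → (0, 1, 4)
  clear (0,1): R0 −= (5)R1 → (1, 0, 2)

pivot columns: 0, 1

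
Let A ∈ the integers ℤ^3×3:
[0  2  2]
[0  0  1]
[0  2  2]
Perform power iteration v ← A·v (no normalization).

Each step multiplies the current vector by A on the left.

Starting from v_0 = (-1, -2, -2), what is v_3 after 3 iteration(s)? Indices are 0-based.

v_0 = (-1, -2, -2).
v_1 = A·v_0 = (-8, -2, -8).
v_2 = A·v_1 = (-20, -8, -20).
v_3 = A·v_2 = (-56, -20, -56).

v_3 = (-56, -20, -56)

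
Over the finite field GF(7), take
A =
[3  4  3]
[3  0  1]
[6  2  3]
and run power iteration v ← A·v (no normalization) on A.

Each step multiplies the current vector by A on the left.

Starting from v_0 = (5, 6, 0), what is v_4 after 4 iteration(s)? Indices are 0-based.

v_4 = (5, 6, 1)

v_0 = (5, 6, 0).
v_1 = A·v_0 = (4, 1, 0).
v_2 = A·v_1 = (2, 5, 5).
v_3 = A·v_2 = (6, 4, 2).
v_4 = A·v_3 = (5, 6, 1).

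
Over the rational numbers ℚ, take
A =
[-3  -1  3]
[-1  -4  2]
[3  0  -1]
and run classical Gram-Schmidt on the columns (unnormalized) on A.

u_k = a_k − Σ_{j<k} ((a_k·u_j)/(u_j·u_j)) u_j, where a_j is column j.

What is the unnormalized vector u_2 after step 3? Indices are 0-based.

Step 1: u_0 = a_0 = (-3, -1, 3).
Step 2: u_1 = a_1 − (7/19)·u_0 = (2/19, -69/19, -21/19).
Step 3: u_2 = a_2 − (-14/19)·u_0 − (-111/274)·u_1 = (114/137, -57/274, 209/274).

u_2 = (114/137, -57/274, 209/274)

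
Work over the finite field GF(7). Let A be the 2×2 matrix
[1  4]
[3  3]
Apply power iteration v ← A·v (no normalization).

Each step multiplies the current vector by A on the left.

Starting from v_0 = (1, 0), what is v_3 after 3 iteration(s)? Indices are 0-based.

v_3 = (5, 5)

v_0 = (1, 0).
v_1 = A·v_0 = (1, 3).
v_2 = A·v_1 = (6, 5).
v_3 = A·v_2 = (5, 5).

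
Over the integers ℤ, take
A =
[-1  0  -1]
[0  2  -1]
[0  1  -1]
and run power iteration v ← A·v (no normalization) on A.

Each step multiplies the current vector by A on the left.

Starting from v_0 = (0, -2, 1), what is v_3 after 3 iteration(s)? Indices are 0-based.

v_3 = (-2, -12, -5)

v_0 = (0, -2, 1).
v_1 = A·v_0 = (-1, -5, -3).
v_2 = A·v_1 = (4, -7, -2).
v_3 = A·v_2 = (-2, -12, -5).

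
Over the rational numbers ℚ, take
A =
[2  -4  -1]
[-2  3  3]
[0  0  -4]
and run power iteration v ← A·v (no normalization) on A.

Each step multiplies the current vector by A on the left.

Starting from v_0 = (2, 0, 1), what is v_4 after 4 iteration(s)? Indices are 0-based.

v_4 = (428, -513, 256)

v_0 = (2, 0, 1).
v_1 = A·v_0 = (3, -1, -4).
v_2 = A·v_1 = (14, -21, 16).
v_3 = A·v_2 = (96, -43, -64).
v_4 = A·v_3 = (428, -513, 256).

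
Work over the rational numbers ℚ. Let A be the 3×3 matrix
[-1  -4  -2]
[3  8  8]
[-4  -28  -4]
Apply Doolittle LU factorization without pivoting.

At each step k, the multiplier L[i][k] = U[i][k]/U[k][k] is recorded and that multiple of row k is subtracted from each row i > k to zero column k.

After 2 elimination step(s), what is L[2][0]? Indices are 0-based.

L[2][0] = 4

Step 1: pivot at (0,0) is -1.
  row1 ← row1 − (-3)·row0  ⇒  L[1][0]=-3, U row1=(0, -4, 2)
  row2 ← row2 − (4)·row0  ⇒  L[2][0]=4, U row2=(0, -12, 4)
Step 2: pivot at (1,1) is -4.
  row2 ← row2 − (3)·row1  ⇒  L[2][1]=3, U row2=(0, 0, -2)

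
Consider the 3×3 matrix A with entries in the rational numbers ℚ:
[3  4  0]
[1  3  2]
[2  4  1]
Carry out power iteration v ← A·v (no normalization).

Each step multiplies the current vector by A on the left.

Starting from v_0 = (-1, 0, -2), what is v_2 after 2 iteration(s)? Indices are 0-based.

v_0 = (-1, 0, -2).
v_1 = A·v_0 = (-3, -5, -4).
v_2 = A·v_1 = (-29, -26, -30).

v_2 = (-29, -26, -30)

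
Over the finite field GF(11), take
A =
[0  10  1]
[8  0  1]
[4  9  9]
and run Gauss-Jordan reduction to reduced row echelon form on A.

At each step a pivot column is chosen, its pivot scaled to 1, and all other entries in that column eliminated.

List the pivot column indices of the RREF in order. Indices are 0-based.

pivot(0,0): swap R0↔R1
pivot(0,0)=8: scale R0 → (1, 0, 7)
  clear (2,0): R2 −= (4)R0 → (0, 9, 3)
pivot(1,1)=10: scale R1 → (0, 1, 10)
  clear (2,1): R2 −= (9)R1 → (0, 0, 1)
pivot(2,2)=1: scale R2 → (0, 0, 1)
  clear (0,2): R0 −= (7)R2 → (1, 0, 0)
  clear (1,2): R1 −= (10)R2 → (0, 1, 0)

pivot columns: 0, 1, 2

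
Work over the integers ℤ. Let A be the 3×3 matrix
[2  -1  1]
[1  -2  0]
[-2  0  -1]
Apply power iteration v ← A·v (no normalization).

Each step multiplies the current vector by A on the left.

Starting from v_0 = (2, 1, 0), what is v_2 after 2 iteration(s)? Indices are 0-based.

v_2 = (2, 3, -2)

v_0 = (2, 1, 0).
v_1 = A·v_0 = (3, 0, -4).
v_2 = A·v_1 = (2, 3, -2).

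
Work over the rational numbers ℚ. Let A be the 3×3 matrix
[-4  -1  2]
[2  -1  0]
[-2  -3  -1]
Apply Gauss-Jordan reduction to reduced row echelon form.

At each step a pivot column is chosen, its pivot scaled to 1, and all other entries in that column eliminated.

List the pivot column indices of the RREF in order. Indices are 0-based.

pivot columns: 0, 1, 2

pivot(0,0)=-4: scale R0 → (1, 1/4, -1/2)
  clear (1,0): R1 −= (2)R0 → (0, -3/2, 1)
  clear (2,0): R2 −= (-2)R0 → (0, -5/2, -2)
pivot(1,1)=-3/2: scale R1 → (0, 1, -2/3)
  clear (0,1): R0 −= (1/4)R1 → (1, 0, -1/3)
  clear (2,1): R2 −= (-5/2)R1 → (0, 0, -11/3)
pivot(2,2)=-11/3: scale R2 → (0, 0, 1)
  clear (0,2): R0 −= (-1/3)R2 → (1, 0, 0)
  clear (1,2): R1 −= (-2/3)R2 → (0, 1, 0)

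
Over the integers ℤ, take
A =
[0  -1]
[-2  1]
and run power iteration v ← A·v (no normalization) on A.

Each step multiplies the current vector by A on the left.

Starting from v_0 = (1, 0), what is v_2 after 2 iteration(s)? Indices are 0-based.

v_2 = (2, -2)

v_0 = (1, 0).
v_1 = A·v_0 = (0, -2).
v_2 = A·v_1 = (2, -2).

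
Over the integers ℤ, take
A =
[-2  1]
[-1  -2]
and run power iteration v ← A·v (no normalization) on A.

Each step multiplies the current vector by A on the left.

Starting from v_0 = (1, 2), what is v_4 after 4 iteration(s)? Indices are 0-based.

v_0 = (1, 2).
v_1 = A·v_0 = (0, -5).
v_2 = A·v_1 = (-5, 10).
v_3 = A·v_2 = (20, -15).
v_4 = A·v_3 = (-55, 10).

v_4 = (-55, 10)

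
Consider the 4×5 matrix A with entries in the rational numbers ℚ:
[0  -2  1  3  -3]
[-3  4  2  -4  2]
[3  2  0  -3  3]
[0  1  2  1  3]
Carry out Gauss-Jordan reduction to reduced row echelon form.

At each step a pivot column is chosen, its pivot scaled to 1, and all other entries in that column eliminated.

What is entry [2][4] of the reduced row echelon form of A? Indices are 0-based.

M[2][4] = -26/15

pivot(0,0): swap R0↔R1
pivot(0,0)=-3: scale R0 → (1, -4/3, -2/3, 4/3, -2/3)
  clear (2,0): R2 −= (3)R0 → (0, 6, 2, -7, 5)
pivot(1,1)=-2: scale R1 → (0, 1, -1/2, -3/2, 3/2)
  clear (0,1): R0 −= (-4/3)R1 → (1, 0, -4/3, -2/3, 4/3)
  clear (2,1): R2 −= (6)R1 → (0, 0, 5, 2, -4)
  clear (3,1): R3 −= (1)R1 → (0, 0, 5/2, 5/2, 3/2)
pivot(2,2)=5: scale R2 → (0, 0, 1, 2/5, -4/5)
  clear (0,2): R0 −= (-4/3)R2 → (1, 0, 0, -2/15, 4/15)
  clear (1,2): R1 −= (-1/2)R2 → (0, 1, 0, -13/10, 11/10)
  clear (3,2): R3 −= (5/2)R2 → (0, 0, 0, 3/2, 7/2)
pivot(3,3)=3/2: scale R3 → (0, 0, 0, 1, 7/3)
  clear (0,3): R0 −= (-2/15)R3 → (1, 0, 0, 0, 26/45)
  clear (1,3): R1 −= (-13/10)R3 → (0, 1, 0, 0, 62/15)
  clear (2,3): R2 −= (2/5)R3 → (0, 0, 1, 0, -26/15)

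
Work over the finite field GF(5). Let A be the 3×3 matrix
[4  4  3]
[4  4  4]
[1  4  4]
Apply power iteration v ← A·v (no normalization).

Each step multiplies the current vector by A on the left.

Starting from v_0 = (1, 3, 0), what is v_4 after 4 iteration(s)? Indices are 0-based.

v_4 = (0, 0, 3)

v_0 = (1, 3, 0).
v_1 = A·v_0 = (1, 1, 3).
v_2 = A·v_1 = (2, 0, 2).
v_3 = A·v_2 = (4, 1, 0).
v_4 = A·v_3 = (0, 0, 3).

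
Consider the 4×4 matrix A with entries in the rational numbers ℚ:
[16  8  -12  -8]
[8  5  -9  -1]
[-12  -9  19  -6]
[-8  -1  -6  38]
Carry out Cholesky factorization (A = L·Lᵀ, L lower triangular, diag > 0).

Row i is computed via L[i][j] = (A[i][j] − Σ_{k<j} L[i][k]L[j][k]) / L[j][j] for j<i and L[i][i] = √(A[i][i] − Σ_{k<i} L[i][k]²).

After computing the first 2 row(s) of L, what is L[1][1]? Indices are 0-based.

Step 1: L[0][0] = √(16) = 4.
  L[1][0] = (8) / L[0][0] = 2.
Step 2: L[1][1] = √(1) = 1.

L[1][1] = 1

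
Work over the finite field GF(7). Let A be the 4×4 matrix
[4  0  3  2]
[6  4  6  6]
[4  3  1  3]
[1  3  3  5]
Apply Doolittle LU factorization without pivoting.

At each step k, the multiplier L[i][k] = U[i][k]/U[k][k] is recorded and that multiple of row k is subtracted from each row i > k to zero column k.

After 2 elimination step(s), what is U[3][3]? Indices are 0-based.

U[3][3] = 4

[col 0] pivot 4
  R1 -= 5*R0 → (0, 4, 5, 3)  (L[1][0] := 5)
  R2 -= 1*R0 → (0, 3, 5, 1)  (L[2][0] := 1)
  R3 -= 2*R0 → (0, 3, 4, 1)  (L[3][0] := 2)
[col 1] pivot 4
  R2 -= 6*R1 → (0, 0, 3, 4)  (L[2][1] := 6)
  R3 -= 6*R1 → (0, 0, 2, 4)  (L[3][1] := 6)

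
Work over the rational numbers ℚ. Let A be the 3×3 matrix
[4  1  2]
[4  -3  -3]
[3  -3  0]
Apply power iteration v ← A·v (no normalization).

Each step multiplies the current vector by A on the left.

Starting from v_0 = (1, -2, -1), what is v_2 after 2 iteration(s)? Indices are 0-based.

v_0 = (1, -2, -1).
v_1 = A·v_0 = (0, 13, 9).
v_2 = A·v_1 = (31, -66, -39).

v_2 = (31, -66, -39)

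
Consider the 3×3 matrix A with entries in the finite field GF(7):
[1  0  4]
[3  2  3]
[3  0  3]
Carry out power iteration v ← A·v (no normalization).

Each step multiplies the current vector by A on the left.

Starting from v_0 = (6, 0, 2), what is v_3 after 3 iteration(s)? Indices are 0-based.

v_0 = (6, 0, 2).
v_1 = A·v_0 = (0, 3, 3).
v_2 = A·v_1 = (5, 1, 2).
v_3 = A·v_2 = (6, 2, 0).

v_3 = (6, 2, 0)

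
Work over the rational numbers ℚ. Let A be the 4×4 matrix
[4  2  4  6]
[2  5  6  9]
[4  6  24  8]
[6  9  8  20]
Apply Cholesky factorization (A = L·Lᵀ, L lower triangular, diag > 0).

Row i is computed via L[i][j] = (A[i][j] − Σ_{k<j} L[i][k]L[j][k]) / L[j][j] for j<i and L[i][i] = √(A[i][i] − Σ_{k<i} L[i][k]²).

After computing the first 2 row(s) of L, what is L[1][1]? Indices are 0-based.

L[1][1] = 2

Step 1: L[0][0] = √(4) = 2.
  L[1][0] = (2) / L[0][0] = 1.
Step 2: L[1][1] = √(4) = 2.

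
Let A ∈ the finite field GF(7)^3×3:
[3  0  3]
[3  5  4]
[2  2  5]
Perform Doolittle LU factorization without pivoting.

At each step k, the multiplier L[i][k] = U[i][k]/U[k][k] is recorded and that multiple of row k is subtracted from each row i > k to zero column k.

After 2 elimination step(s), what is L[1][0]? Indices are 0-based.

[col 0] pivot 3
  R1 -= 1*R0 → (0, 5, 1)  (L[1][0] := 1)
  R2 -= 3*R0 → (0, 2, 3)  (L[2][0] := 3)
[col 1] pivot 5
  R2 -= 6*R1 → (0, 0, 4)  (L[2][1] := 6)

L[1][0] = 1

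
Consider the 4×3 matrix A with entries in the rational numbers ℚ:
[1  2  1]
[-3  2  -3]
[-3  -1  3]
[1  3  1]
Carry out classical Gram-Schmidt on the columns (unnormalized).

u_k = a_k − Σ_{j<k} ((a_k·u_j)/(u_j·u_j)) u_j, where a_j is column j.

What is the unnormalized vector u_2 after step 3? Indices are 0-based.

Step 1: u_0 = a_0 = (1, -3, -3, 1).
Step 2: u_1 = a_1 − (1/10)·u_0 = (19/10, 23/10, -7/10, 29/10).
Step 3: u_2 = a_2 − (1/10)·u_0 − (-21/89)·u_1 = (120/89, -192/89, 279/89, 141/89).

u_2 = (120/89, -192/89, 279/89, 141/89)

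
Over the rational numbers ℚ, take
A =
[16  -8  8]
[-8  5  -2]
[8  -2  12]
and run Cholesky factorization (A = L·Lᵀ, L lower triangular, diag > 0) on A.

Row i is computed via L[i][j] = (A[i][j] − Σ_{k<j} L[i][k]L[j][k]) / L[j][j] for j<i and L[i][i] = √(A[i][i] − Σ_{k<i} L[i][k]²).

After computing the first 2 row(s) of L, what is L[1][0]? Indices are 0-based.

Step 1: L[0][0] = √(16) = 4.
  L[1][0] = (-8) / L[0][0] = -2.
Step 2: L[1][1] = √(1) = 1.

L[1][0] = -2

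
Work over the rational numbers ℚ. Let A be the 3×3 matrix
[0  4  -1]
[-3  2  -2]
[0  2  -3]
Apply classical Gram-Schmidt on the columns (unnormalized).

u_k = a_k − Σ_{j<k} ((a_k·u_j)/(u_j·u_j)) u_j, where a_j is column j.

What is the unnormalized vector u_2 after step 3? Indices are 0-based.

u_2 = (1, 0, -2)

Step 1: u_0 = a_0 = (0, -3, 0).
Step 2: u_1 = a_1 − (-2/3)·u_0 = (4, 0, 2).
Step 3: u_2 = a_2 − (2/3)·u_0 − (-1/2)·u_1 = (1, 0, -2).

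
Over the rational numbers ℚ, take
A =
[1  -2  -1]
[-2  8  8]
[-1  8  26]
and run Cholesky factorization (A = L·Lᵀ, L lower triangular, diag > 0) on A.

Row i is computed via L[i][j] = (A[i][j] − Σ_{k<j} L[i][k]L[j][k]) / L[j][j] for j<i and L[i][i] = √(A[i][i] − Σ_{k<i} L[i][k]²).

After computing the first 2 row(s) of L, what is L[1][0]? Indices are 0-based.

Step 1: L[0][0] = √(1) = 1.
  L[1][0] = (-2) / L[0][0] = -2.
Step 2: L[1][1] = √(4) = 2.

L[1][0] = -2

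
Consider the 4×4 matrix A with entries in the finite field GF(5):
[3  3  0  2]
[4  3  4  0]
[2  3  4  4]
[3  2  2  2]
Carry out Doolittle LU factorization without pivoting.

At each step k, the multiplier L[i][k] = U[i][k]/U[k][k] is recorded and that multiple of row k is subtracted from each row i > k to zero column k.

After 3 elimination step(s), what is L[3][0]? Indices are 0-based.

L[3][0] = 1

k=0: U[0][0]=3
  eliminate (1,0): mult=3, new row 1: (0, 4, 4, 4); set L[1][0]=3
  eliminate (2,0): mult=4, new row 2: (0, 1, 4, 1); set L[2][0]=4
  eliminate (3,0): mult=1, new row 3: (0, 4, 2, 0); set L[3][0]=1
k=1: U[1][1]=4
  eliminate (2,1): mult=4, new row 2: (0, 0, 3, 0); set L[2][1]=4
  eliminate (3,1): mult=1, new row 3: (0, 0, 3, 1); set L[3][1]=1
k=2: U[2][2]=3
  eliminate (3,2): mult=1, new row 3: (0, 0, 0, 1); set L[3][2]=1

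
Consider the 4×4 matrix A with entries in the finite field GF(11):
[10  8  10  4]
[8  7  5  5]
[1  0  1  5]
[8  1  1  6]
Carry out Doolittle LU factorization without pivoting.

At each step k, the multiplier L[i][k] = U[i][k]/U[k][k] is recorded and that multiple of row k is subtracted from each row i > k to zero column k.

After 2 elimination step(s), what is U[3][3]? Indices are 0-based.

U[3][3] = 8

Step 1: pivot at (0,0) is 10.
  row1 ← row1 − (3)·row0  ⇒  L[1][0]=3, U row1=(0, 5, 8, 4)
  row2 ← row2 − (10)·row0  ⇒  L[2][0]=10, U row2=(0, 8, 0, 9)
  row3 ← row3 − (3)·row0  ⇒  L[3][0]=3, U row3=(0, 10, 4, 5)
Step 2: pivot at (1,1) is 5.
  row2 ← row2 − (6)·row1  ⇒  L[2][1]=6, U row2=(0, 0, 7, 7)
  row3 ← row3 − (2)·row1  ⇒  L[3][1]=2, U row3=(0, 0, 10, 8)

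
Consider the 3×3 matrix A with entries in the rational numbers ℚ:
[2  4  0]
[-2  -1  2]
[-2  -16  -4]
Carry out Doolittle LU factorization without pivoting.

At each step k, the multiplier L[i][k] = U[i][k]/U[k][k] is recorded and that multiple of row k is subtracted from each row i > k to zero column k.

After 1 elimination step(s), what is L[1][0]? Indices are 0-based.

[col 0] pivot 2
  R1 -= -1*R0 → (0, 3, 2)  (L[1][0] := -1)
  R2 -= -1*R0 → (0, -12, -4)  (L[2][0] := -1)

L[1][0] = -1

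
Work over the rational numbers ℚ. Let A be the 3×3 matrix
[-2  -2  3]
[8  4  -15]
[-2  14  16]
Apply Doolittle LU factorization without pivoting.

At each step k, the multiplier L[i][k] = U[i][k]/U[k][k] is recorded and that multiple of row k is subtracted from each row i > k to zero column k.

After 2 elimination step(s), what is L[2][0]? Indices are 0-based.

L[2][0] = 1

[col 0] pivot -2
  R1 -= -4*R0 → (0, -4, -3)  (L[1][0] := -4)
  R2 -= 1*R0 → (0, 16, 13)  (L[2][0] := 1)
[col 1] pivot -4
  R2 -= -4*R1 → (0, 0, 1)  (L[2][1] := -4)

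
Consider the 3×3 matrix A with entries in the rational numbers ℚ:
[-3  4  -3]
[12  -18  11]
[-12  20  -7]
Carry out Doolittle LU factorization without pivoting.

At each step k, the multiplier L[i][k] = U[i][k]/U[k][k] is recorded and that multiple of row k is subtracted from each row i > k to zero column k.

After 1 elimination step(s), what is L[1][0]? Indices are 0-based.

L[1][0] = -4

Step 1: pivot at (0,0) is -3.
  row1 ← row1 − (-4)·row0  ⇒  L[1][0]=-4, U row1=(0, -2, -1)
  row2 ← row2 − (4)·row0  ⇒  L[2][0]=4, U row2=(0, 4, 5)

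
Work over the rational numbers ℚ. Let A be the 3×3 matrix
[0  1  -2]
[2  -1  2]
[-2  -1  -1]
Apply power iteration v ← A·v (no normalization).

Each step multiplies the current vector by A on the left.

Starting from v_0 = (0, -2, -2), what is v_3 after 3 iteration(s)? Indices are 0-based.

v_3 = (26, -46, 12)

v_0 = (0, -2, -2).
v_1 = A·v_0 = (2, -2, 4).
v_2 = A·v_1 = (-10, 14, -6).
v_3 = A·v_2 = (26, -46, 12).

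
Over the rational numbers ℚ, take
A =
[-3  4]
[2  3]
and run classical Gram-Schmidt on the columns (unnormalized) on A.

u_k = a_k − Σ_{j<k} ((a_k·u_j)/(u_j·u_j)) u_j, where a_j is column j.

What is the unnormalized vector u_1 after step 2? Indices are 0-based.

Step 1: u_0 = a_0 = (-3, 2).
Step 2: u_1 = a_1 − (-6/13)·u_0 = (34/13, 51/13).

u_1 = (34/13, 51/13)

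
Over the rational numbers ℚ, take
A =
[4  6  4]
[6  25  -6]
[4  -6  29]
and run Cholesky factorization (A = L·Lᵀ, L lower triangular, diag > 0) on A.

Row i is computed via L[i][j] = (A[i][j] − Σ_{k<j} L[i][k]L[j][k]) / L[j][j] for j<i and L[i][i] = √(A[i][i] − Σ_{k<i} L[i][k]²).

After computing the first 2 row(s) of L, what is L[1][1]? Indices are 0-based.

L[1][1] = 4

Step 1: L[0][0] = √(4) = 2.
  L[1][0] = (6) / L[0][0] = 3.
Step 2: L[1][1] = √(16) = 4.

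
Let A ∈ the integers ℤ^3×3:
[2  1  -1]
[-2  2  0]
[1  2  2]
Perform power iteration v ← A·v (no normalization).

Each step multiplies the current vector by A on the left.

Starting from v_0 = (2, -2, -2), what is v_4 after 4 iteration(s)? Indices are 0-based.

v_4 = (54, -144, -288)

v_0 = (2, -2, -2).
v_1 = A·v_0 = (4, -8, -6).
v_2 = A·v_1 = (6, -24, -24).
v_3 = A·v_2 = (12, -60, -90).
v_4 = A·v_3 = (54, -144, -288).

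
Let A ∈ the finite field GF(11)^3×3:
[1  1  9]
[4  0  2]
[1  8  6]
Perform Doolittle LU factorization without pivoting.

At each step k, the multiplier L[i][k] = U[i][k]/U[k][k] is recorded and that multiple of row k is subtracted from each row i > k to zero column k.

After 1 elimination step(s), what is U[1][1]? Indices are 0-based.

U[1][1] = 7

[col 0] pivot 1
  R1 -= 4*R0 → (0, 7, 10)  (L[1][0] := 4)
  R2 -= 1*R0 → (0, 7, 8)  (L[2][0] := 1)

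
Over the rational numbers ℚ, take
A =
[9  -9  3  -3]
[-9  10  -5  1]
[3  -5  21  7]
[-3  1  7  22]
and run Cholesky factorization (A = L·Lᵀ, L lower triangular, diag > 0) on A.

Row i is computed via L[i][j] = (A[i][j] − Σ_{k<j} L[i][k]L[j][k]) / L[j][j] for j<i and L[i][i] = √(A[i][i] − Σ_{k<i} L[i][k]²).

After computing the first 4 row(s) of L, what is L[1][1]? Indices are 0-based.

L[1][1] = 1

Step 1: L[0][0] = √(9) = 3.
  L[1][0] = (-9) / L[0][0] = -3.
Step 2: L[1][1] = √(1) = 1.
  L[2][0] = (3) / L[0][0] = 1.
  L[2][1] = (-2) / L[1][1] = -2.
Step 3: L[2][2] = √(16) = 4.
  L[3][0] = (-3) / L[0][0] = -1.
  L[3][1] = (-2) / L[1][1] = -2.
  L[3][2] = (4) / L[2][2] = 1.
Step 4: L[3][3] = √(16) = 4.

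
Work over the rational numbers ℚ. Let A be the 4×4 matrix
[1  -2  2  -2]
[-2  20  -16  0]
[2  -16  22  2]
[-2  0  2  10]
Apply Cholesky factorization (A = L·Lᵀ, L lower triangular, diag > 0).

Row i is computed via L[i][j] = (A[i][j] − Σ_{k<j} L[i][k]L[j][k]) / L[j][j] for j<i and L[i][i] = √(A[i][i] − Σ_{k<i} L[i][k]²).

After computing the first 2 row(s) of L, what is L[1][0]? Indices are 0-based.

L[1][0] = -2

Step 1: L[0][0] = √(1) = 1.
  L[1][0] = (-2) / L[0][0] = -2.
Step 2: L[1][1] = √(16) = 4.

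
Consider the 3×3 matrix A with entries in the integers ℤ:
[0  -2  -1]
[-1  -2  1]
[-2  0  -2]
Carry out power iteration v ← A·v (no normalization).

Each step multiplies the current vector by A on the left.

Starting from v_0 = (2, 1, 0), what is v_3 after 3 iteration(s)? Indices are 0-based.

v_3 = (-24, -12, -48)

v_0 = (2, 1, 0).
v_1 = A·v_0 = (-2, -4, -4).
v_2 = A·v_1 = (12, 6, 12).
v_3 = A·v_2 = (-24, -12, -48).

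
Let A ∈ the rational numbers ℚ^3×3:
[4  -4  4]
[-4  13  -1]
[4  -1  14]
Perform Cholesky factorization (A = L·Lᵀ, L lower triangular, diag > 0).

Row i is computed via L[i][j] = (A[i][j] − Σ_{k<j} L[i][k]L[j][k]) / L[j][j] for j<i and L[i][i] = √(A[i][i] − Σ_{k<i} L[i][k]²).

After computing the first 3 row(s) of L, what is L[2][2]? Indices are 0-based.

L[2][2] = 3

Step 1: L[0][0] = √(4) = 2.
  L[1][0] = (-4) / L[0][0] = -2.
Step 2: L[1][1] = √(9) = 3.
  L[2][0] = (4) / L[0][0] = 2.
  L[2][1] = (3) / L[1][1] = 1.
Step 3: L[2][2] = √(9) = 3.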